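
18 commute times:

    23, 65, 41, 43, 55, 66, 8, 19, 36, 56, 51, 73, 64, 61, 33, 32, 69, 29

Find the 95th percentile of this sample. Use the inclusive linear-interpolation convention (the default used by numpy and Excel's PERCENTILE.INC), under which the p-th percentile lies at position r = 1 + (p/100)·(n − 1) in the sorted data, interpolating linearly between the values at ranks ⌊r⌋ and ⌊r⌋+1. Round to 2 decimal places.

69.60

Sorted: 8, 19, 23, 29, 32, 33, 36, 41, 43, 51, 55, 56, 61, 64, 65, 66, 69, 73.
n = 18.
r = 1 + (95/100)·(18 − 1) = 1 + 16.15 = 17.15.
Rank 17 is 69 and rank 18 is 73.
Interpolate: 69 + 0.15·(73 − 69) = 69 + 0.15·4 = 69.6.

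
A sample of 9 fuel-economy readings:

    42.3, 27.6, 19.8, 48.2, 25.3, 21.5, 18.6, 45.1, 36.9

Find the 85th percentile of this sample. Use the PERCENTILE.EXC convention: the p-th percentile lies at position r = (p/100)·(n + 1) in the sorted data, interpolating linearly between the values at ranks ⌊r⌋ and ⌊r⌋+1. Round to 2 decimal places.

46.65

Sorted: 18.6, 19.8, 21.5, 25.3, 27.6, 36.9, 42.3, 45.1, 48.2.
n = 9.
r = (85/100)·(9 + 1) = 8.5.
Rank 8 is 45.1 and rank 9 is 48.2.
Interpolate: 45.1 + 0.5·(48.2 − 45.1) = 45.1 + 0.5·3.1 = 46.65.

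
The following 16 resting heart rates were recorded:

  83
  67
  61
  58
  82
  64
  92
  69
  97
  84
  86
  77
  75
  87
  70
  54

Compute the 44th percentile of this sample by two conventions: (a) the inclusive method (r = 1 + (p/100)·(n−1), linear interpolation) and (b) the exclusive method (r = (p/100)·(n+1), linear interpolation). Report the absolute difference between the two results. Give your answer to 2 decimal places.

0.60

Sorted: 54, 58, 61, 64, 67, 69, 70, 75, 77, 82, 83, 84, 86, 87, 92, 97.
n = 16.
(a) r = 7.6; between ranks 7 (70) and 8 (75): 73.
(b) r = 7.48; between ranks 7 (70) and 8 (75): 72.4.
|73 − 72.4| = 0.6.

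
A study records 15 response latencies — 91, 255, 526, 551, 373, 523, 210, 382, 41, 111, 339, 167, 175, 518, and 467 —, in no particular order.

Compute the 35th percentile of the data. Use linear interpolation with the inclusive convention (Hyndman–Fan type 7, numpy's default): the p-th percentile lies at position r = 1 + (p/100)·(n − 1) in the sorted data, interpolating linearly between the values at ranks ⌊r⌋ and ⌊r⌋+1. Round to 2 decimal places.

Sorted: 41, 91, 111, 167, 175, 210, 255, 339, 373, 382, 467, 518, 523, 526, 551.
n = 15.
r = 1 + (35/100)·(15 − 1) = 1 + 4.9 = 5.9.
Rank 5 is 175 and rank 6 is 210.
Interpolate: 175 + 0.9·(210 − 175) = 175 + 0.9·35 = 206.5.

206.50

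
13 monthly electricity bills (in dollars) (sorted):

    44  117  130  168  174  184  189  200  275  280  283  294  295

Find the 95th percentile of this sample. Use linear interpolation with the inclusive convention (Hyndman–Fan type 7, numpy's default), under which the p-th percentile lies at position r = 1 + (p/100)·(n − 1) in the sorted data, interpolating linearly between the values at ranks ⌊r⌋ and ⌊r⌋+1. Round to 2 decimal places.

294.40

n = 13.
r = 1 + (95/100)·(13 − 1) = 1 + 11.4 = 12.4.
Rank 12 is 294 and rank 13 is 295.
Interpolate: 294 + 0.4·(295 − 294) = 294 + 0.4·1 = 294.4.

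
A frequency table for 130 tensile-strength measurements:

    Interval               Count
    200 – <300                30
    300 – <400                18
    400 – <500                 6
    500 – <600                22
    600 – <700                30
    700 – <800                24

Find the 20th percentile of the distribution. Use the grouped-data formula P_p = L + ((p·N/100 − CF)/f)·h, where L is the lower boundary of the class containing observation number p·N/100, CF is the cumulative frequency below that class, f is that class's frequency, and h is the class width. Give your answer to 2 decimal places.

N = 130; target position k = 20/100 · 130 = 26.
Cumulative frequencies: 30, 48, 54, 76, 106, 130.
Observation 26 falls in the class 200 – <300.
L = 200, CF = 0, f = 30, h = 100.
P20 = 200 + ((26 − 0)/30)·100 = 200 + 86.6667 = 286.667.

286.67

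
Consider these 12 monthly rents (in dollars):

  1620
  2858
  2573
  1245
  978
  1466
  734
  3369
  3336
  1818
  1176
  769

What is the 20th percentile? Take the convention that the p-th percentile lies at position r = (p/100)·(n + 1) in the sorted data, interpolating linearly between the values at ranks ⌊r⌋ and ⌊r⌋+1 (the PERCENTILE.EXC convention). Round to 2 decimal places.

894.40

Sorted: 734, 769, 978, 1176, 1245, 1466, 1620, 1818, 2573, 2858, 3336, 3369.
n = 12.
r = (20/100)·(12 + 1) = 2.6.
Rank 2 is 769 and rank 3 is 978.
Interpolate: 769 + 0.6·(978 − 769) = 769 + 0.6·209 = 894.4.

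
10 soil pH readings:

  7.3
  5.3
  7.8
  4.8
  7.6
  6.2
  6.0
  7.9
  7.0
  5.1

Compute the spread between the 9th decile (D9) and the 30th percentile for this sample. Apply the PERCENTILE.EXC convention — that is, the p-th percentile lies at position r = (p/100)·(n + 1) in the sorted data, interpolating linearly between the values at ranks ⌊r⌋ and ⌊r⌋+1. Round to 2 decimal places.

2.38

Sorted: 4.8, 5.1, 5.3, 6.0, 6.2, 7.0, 7.3, 7.6, 7.8, 7.9.
n = 10.
P30: r = 3.3; ranks 3–4 are 5.3, 6.0; interpolating gives 5.51.
P90: r = 9.9; ranks 9–10 are 7.8, 7.9; interpolating gives 7.89.
Difference: 7.89 − 5.51 = 2.38.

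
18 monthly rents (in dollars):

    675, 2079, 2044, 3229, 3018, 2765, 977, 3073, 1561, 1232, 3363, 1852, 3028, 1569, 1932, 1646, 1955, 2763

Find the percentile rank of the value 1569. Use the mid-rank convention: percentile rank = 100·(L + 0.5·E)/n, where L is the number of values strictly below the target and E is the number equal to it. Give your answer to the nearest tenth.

Sorted: 675, 977, 1232, 1561, 1569, 1646, 1852, 1932, 1955, 2044, 2079, 2763, 2765, 3018, 3028, 3073, 3229, 3363.
Count below 1569: L = 4; count equal: E = 1; n = 18.
Percentile rank = 100·(4 + 0.5·1)/18 = 100·4.5/18 = 25.

25.0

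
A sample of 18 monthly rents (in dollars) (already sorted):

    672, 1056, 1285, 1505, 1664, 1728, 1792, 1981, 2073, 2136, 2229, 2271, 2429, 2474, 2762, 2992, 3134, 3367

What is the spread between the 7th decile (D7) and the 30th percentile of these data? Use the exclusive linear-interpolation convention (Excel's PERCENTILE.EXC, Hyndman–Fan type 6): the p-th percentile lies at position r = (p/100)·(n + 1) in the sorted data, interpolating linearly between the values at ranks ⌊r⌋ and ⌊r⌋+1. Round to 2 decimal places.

733.70

n = 18.
P30: r = 5.7; ranks 5–6 are 1664, 1728; interpolating gives 1708.8.
P70: r = 13.3; ranks 13–14 are 2429, 2474; interpolating gives 2442.5.
Difference: 2442.5 − 1708.8 = 733.7.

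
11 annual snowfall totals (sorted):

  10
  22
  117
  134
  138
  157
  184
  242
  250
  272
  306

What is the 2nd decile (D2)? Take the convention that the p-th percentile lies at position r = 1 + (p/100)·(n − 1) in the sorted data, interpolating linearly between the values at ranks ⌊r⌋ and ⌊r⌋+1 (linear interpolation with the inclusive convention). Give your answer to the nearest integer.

117

n = 11.
r = 1 + (20/100)·(11 − 1) = 1 + 2 = 3.
r is an integer, so P20 is the value at rank 3: 117.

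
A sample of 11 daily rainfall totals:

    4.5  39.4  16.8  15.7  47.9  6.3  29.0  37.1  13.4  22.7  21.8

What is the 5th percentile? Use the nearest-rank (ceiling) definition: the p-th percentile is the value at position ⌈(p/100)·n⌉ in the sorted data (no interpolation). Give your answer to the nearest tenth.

4.5

Sorted: 4.5, 6.3, 13.4, 15.7, 16.8, 21.8, 22.7, 29.0, 37.1, 39.4, 47.9.
n = 11.
Position = ⌈5/100 · 11⌉ = ⌈0.55⌉ = 1.
The value at rank 1 is 4.5.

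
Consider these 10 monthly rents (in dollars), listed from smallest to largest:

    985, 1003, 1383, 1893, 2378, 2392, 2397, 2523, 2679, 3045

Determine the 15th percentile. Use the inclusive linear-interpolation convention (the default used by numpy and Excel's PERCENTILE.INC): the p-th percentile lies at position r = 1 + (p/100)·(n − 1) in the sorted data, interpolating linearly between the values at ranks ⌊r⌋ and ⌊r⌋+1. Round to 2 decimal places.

1136.00

n = 10.
r = 1 + (15/100)·(10 − 1) = 1 + 1.35 = 2.35.
Rank 2 is 1003 and rank 3 is 1383.
Interpolate: 1003 + 0.35·(1383 − 1003) = 1003 + 0.35·380 = 1136.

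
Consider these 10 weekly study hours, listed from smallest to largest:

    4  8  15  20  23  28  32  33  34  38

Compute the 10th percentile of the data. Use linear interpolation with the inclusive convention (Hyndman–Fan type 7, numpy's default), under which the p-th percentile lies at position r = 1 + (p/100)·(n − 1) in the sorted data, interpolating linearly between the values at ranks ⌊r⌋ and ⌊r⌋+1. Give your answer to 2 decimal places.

7.60

n = 10.
r = 1 + (10/100)·(10 − 1) = 1 + 0.9 = 1.9.
Rank 1 is 4 and rank 2 is 8.
Interpolate: 4 + 0.9·(8 − 4) = 4 + 0.9·4 = 7.6.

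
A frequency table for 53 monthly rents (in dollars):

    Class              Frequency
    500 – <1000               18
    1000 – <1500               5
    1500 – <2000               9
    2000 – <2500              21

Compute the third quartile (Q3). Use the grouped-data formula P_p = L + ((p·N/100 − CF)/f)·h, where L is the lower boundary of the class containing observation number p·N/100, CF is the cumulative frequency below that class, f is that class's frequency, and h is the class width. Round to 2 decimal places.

2184.52

N = 53; target position k = 75/100 · 53 = 39.75.
Cumulative frequencies: 18, 23, 32, 53.
Observation 39.75 falls in the class 2000 – <2500.
L = 2000, CF = 32, f = 21, h = 500.
P75 = 2000 + ((39.75 − 32)/21)·500 = 2000 + 184.524 = 2184.52.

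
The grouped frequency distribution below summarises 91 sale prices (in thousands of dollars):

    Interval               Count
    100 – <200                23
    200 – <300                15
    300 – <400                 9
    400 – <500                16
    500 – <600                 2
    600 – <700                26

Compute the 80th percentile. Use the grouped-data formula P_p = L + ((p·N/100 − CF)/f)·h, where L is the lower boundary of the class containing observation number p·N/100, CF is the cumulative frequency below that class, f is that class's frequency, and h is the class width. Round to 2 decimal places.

630.00

N = 91; target position k = 80/100 · 91 = 72.8.
Cumulative frequencies: 23, 38, 47, 63, 65, 91.
Observation 72.8 falls in the class 600 – <700.
L = 600, CF = 65, f = 26, h = 100.
P80 = 600 + ((72.8 − 65)/26)·100 = 600 + 30 = 630.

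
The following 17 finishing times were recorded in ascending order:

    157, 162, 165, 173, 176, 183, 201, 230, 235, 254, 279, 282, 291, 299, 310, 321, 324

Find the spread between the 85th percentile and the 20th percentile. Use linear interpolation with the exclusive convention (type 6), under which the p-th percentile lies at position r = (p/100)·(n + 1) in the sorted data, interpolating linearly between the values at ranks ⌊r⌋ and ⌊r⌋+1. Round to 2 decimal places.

n = 17.
P20: r = 3.6; ranks 3–4 are 165, 173; interpolating gives 169.8.
P85: r = 15.3; ranks 15–16 are 310, 321; interpolating gives 313.3.
Difference: 313.3 − 169.8 = 143.5.

143.50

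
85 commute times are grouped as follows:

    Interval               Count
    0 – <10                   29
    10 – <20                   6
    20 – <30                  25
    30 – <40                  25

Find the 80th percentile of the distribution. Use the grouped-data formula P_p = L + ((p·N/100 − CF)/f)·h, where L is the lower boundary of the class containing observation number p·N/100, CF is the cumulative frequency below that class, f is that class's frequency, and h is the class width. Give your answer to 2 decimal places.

N = 85; target position k = 80/100 · 85 = 68.
Cumulative frequencies: 29, 35, 60, 85.
Observation 68 falls in the class 30 – <40.
L = 30, CF = 60, f = 25, h = 10.
P80 = 30 + ((68 − 60)/25)·10 = 30 + 3.2 = 33.2.

33.20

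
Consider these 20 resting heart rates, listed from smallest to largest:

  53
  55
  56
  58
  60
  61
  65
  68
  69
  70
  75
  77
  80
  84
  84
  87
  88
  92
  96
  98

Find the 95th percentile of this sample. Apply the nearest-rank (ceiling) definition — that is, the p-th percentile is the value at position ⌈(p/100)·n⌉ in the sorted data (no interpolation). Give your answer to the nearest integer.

96

n = 20.
Position = ⌈95/100 · 20⌉ = ⌈19⌉ = 19.
The value at rank 19 is 96.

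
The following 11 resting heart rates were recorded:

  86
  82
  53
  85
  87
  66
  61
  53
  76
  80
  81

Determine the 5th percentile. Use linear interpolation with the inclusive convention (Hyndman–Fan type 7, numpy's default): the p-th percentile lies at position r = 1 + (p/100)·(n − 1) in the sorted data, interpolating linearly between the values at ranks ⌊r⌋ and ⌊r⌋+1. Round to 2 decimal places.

Sorted: 53, 53, 61, 66, 76, 80, 81, 82, 85, 86, 87.
n = 11.
r = 1 + (5/100)·(11 − 1) = 1 + 0.5 = 1.5.
Rank 1 is 53 and rank 2 is 53.
Interpolate: 53 + 0.5·(53 − 53) = 53 + 0.5·0 = 53.

53.00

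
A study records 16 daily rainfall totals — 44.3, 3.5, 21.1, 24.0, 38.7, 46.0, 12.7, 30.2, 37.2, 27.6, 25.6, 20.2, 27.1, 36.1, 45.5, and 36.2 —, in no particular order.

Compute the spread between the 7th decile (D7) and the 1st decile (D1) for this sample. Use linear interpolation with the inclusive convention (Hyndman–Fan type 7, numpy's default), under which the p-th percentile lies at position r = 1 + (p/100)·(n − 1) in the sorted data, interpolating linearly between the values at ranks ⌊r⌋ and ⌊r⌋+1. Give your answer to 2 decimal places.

20.25

Sorted: 3.5, 12.7, 20.2, 21.1, 24.0, 25.6, 27.1, 27.6, 30.2, 36.1, 36.2, 37.2, 38.7, 44.3, 45.5, 46.0.
n = 16.
P10: r = 2.5; ranks 2–3 are 12.7, 20.2; interpolating gives 16.45.
P70: r = 11.5; ranks 11–12 are 36.2, 37.2; interpolating gives 36.7.
Difference: 36.7 − 16.45 = 20.25.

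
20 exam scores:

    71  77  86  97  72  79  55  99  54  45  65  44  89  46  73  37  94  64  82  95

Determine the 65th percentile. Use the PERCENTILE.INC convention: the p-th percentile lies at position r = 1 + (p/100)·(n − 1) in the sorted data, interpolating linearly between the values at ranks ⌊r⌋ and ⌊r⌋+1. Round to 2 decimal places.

80.05

Sorted: 37, 44, 45, 46, 54, 55, 64, 65, 71, 72, 73, 77, 79, 82, 86, 89, 94, 95, 97, 99.
n = 20.
r = 1 + (65/100)·(20 − 1) = 1 + 12.35 = 13.35.
Rank 13 is 79 and rank 14 is 82.
Interpolate: 79 + 0.35·(82 − 79) = 79 + 0.35·3 = 80.05.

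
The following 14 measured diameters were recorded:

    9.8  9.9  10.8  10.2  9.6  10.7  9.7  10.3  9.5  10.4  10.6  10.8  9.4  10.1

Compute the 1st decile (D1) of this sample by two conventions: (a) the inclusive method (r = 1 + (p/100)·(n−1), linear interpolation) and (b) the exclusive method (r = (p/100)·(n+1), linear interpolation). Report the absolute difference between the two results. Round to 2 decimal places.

Sorted: 9.4, 9.5, 9.6, 9.7, 9.8, 9.9, 10.1, 10.2, 10.3, 10.4, 10.6, 10.7, 10.8, 10.8.
n = 14.
(a) r = 2.3; between ranks 2 (9.5) and 3 (9.6): 9.53.
(b) r = 1.5; between ranks 1 (9.4) and 2 (9.5): 9.45.
|9.53 − 9.45| = 0.08.

0.08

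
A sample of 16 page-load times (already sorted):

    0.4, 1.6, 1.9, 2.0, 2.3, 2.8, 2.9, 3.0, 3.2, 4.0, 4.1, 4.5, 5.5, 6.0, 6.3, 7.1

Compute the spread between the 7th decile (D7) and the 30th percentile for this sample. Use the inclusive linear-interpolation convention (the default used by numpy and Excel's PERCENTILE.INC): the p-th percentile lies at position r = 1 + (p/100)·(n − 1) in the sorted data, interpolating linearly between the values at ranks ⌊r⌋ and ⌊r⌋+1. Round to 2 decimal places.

1.75

n = 16.
P30: r = 5.5; ranks 5–6 are 2.3, 2.8; interpolating gives 2.55.
P70: r = 11.5; ranks 11–12 are 4.1, 4.5; interpolating gives 4.3.
Difference: 4.3 − 2.55 = 1.75.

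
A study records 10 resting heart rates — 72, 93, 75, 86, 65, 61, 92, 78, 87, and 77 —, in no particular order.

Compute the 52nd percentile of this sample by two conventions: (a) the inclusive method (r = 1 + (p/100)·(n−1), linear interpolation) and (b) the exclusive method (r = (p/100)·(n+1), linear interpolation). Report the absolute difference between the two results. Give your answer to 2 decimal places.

0.04

Sorted: 61, 65, 72, 75, 77, 78, 86, 87, 92, 93.
n = 10.
(a) r = 5.68; between ranks 5 (77) and 6 (78): 77.68.
(b) r = 5.72; between ranks 5 (77) and 6 (78): 77.72.
|77.68 − 77.72| = 0.04.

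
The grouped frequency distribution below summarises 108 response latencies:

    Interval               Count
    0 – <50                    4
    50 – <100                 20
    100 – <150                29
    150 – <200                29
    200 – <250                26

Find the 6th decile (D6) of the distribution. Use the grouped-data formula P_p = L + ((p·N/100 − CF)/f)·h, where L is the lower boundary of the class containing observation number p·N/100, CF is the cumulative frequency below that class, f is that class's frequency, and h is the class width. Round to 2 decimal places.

170.34

N = 108; target position k = 60/100 · 108 = 64.8.
Cumulative frequencies: 4, 24, 53, 82, 108.
Observation 64.8 falls in the class 150 – <200.
L = 150, CF = 53, f = 29, h = 50.
P60 = 150 + ((64.8 − 53)/29)·50 = 150 + 20.3448 = 170.345.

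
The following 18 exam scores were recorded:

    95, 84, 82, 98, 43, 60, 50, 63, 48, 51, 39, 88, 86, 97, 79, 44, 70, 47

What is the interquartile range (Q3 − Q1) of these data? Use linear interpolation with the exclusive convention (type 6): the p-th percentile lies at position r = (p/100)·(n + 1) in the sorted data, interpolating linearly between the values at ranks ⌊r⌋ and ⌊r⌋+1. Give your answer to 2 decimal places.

Sorted: 39, 43, 44, 47, 48, 50, 51, 60, 63, 70, 79, 82, 84, 86, 88, 95, 97, 98.
n = 18.
P25: r = 4.75; ranks 4–5 are 47, 48; interpolating gives 47.75.
P75: r = 14.25; ranks 14–15 are 86, 88; interpolating gives 86.5.
Difference: 86.5 − 47.75 = 38.75.

38.75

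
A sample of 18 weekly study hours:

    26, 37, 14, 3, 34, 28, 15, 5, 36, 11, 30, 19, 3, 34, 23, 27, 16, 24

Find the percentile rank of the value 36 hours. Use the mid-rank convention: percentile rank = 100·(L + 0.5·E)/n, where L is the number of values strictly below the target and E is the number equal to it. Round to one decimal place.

91.7

Sorted: 3, 3, 5, 11, 14, 15, 16, 19, 23, 24, 26, 27, 28, 30, 34, 34, 36, 37.
Count below 36: L = 16; count equal: E = 1; n = 18.
Percentile rank = 100·(16 + 0.5·1)/18 = 100·16.5/18 = 91.67.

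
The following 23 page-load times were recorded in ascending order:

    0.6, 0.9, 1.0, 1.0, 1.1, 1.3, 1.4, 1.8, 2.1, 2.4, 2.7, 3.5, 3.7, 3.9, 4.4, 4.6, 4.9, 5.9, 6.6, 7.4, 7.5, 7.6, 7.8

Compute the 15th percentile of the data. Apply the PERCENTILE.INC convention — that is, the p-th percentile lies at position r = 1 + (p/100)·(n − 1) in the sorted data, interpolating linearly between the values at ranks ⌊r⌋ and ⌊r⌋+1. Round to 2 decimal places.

n = 23.
r = 1 + (15/100)·(23 − 1) = 1 + 3.3 = 4.3.
Rank 4 is 1.0 and rank 5 is 1.1.
Interpolate: 1.0 + 0.3·(1.1 − 1.0) = 1.0 + 0.3·0.1 = 1.03.

1.03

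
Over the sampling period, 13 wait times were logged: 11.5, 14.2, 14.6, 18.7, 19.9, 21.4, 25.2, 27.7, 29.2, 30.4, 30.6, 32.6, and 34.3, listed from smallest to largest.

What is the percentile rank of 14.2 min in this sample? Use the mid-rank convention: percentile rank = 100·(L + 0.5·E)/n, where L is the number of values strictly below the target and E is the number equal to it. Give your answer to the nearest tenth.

11.5

Count below 14.2: L = 1; count equal: E = 1; n = 13.
Percentile rank = 100·(1 + 0.5·1)/13 = 100·1.5/13 = 11.54.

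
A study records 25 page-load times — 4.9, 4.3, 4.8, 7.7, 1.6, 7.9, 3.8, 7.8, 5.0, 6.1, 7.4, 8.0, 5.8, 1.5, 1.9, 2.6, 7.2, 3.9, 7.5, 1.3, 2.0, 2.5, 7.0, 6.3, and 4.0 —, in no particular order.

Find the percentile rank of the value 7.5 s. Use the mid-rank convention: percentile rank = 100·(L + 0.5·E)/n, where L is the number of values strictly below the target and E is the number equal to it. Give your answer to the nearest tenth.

Sorted: 1.3, 1.5, 1.6, 1.9, 2.0, 2.5, 2.6, 3.8, 3.9, 4.0, 4.3, 4.8, 4.9, 5.0, 5.8, 6.1, 6.3, 7.0, 7.2, 7.4, 7.5, 7.7, 7.8, 7.9, 8.0.
Count below 7.5: L = 20; count equal: E = 1; n = 25.
Percentile rank = 100·(20 + 0.5·1)/25 = 100·20.5/25 = 82.

82.0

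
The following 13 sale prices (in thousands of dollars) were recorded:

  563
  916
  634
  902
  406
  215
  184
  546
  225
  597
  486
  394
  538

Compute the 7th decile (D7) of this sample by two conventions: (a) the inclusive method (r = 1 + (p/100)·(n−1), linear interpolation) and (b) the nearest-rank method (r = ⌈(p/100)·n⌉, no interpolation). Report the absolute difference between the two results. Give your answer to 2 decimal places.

20.40

Sorted: 184, 215, 225, 394, 406, 486, 538, 546, 563, 597, 634, 902, 916.
n = 13.
(a) r = 9.4; between ranks 9 (563) and 10 (597): 576.6.
(b) the nearest-rank method: rank 10 → 597.
|576.6 − 597| = 20.4.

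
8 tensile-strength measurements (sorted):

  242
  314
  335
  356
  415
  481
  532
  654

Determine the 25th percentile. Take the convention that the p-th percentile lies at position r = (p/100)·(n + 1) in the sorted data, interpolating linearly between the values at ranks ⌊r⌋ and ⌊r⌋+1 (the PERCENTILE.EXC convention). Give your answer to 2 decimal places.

n = 8.
r = (25/100)·(8 + 1) = 2.25.
Rank 2 is 314 and rank 3 is 335.
Interpolate: 314 + 0.25·(335 − 314) = 314 + 0.25·21 = 319.25.

319.25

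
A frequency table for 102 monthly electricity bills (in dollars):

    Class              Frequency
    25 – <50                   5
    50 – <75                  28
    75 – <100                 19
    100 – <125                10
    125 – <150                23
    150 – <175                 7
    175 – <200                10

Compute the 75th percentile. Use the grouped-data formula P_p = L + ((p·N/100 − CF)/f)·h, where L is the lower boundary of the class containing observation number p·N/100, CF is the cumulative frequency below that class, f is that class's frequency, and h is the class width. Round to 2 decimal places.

N = 102; target position k = 75/100 · 102 = 76.5.
Cumulative frequencies: 5, 33, 52, 62, 85, 92, 102.
Observation 76.5 falls in the class 125 – <150.
L = 125, CF = 62, f = 23, h = 25.
P75 = 125 + ((76.5 − 62)/23)·25 = 125 + 15.7609 = 140.761.

140.76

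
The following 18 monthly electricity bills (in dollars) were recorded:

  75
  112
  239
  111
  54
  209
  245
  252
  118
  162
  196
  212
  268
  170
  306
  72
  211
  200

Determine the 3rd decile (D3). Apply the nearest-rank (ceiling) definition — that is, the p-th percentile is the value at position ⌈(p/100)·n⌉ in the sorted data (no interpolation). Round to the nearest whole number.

Sorted: 54, 72, 75, 111, 112, 118, 162, 170, 196, 200, 209, 211, 212, 239, 245, 252, 268, 306.
n = 18.
Position = ⌈30/100 · 18⌉ = ⌈5.4⌉ = 6.
The value at rank 6 is 118.

118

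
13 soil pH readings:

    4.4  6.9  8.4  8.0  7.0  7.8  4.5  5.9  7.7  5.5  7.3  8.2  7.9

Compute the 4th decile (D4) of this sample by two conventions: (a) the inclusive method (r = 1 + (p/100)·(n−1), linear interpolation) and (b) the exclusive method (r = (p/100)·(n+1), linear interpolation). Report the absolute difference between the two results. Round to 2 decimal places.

Sorted: 4.4, 4.5, 5.5, 5.9, 6.9, 7.0, 7.3, 7.7, 7.8, 7.9, 8.0, 8.2, 8.4.
n = 13.
(a) r = 5.8; between ranks 5 (6.9) and 6 (7.0): 6.98.
(b) r = 5.6; between ranks 5 (6.9) and 6 (7.0): 6.96.
|6.98 − 6.96| = 0.02.

0.02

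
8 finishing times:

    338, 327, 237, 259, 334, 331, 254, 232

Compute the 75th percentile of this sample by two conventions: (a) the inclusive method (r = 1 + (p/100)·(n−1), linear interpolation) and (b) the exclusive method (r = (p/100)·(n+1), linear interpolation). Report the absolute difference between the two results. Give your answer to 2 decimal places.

1.50

Sorted: 232, 237, 254, 259, 327, 331, 334, 338.
n = 8.
(a) r = 6.25; between ranks 6 (331) and 7 (334): 331.75.
(b) r = 6.75; between ranks 6 (331) and 7 (334): 333.25.
|331.75 − 333.25| = 1.5.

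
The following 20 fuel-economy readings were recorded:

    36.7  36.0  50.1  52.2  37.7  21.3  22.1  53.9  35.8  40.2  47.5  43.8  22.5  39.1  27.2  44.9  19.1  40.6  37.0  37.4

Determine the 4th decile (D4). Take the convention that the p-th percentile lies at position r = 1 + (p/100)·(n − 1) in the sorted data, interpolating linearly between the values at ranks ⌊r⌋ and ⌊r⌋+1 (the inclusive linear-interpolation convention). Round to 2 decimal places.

36.88

Sorted: 19.1, 21.3, 22.1, 22.5, 27.2, 35.8, 36.0, 36.7, 37.0, 37.4, 37.7, 39.1, 40.2, 40.6, 43.8, 44.9, 47.5, 50.1, 52.2, 53.9.
n = 20.
r = 1 + (40/100)·(20 − 1) = 1 + 7.6 = 8.6.
Rank 8 is 36.7 and rank 9 is 37.0.
Interpolate: 36.7 + 0.6·(37.0 − 36.7) = 36.7 + 0.6·0.3 = 36.88.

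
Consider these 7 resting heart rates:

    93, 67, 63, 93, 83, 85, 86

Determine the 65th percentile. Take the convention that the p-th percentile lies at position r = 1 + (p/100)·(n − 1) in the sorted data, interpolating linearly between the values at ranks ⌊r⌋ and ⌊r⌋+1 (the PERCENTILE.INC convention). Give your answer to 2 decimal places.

85.90

Sorted: 63, 67, 83, 85, 86, 93, 93.
n = 7.
r = 1 + (65/100)·(7 − 1) = 1 + 3.9 = 4.9.
Rank 4 is 85 and rank 5 is 86.
Interpolate: 85 + 0.9·(86 − 85) = 85 + 0.9·1 = 85.9.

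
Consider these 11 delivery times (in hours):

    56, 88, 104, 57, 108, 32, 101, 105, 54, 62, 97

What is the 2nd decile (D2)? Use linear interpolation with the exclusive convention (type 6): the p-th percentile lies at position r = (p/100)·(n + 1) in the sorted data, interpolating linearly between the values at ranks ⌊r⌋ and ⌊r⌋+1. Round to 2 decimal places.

54.80

Sorted: 32, 54, 56, 57, 62, 88, 97, 101, 104, 105, 108.
n = 11.
r = (20/100)·(11 + 1) = 2.4.
Rank 2 is 54 and rank 3 is 56.
Interpolate: 54 + 0.4·(56 − 54) = 54 + 0.4·2 = 54.8.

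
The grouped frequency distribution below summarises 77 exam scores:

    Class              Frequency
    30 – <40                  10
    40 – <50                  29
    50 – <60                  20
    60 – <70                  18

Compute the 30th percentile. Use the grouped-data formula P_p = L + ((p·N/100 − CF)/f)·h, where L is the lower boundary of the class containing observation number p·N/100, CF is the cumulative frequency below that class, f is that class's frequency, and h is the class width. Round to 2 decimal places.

N = 77; target position k = 30/100 · 77 = 23.1.
Cumulative frequencies: 10, 39, 59, 77.
Observation 23.1 falls in the class 40 – <50.
L = 40, CF = 10, f = 29, h = 10.
P30 = 40 + ((23.1 − 10)/29)·10 = 40 + 4.51724 = 44.5172.

44.52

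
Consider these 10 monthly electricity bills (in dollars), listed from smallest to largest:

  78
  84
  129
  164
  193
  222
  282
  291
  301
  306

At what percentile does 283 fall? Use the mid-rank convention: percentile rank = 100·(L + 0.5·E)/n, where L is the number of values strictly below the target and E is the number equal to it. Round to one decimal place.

70.0

Count below 283: L = 7; count equal: E = 0; n = 10.
Percentile rank = 100·(7 + 0.5·0)/10 = 100·7/10 = 70.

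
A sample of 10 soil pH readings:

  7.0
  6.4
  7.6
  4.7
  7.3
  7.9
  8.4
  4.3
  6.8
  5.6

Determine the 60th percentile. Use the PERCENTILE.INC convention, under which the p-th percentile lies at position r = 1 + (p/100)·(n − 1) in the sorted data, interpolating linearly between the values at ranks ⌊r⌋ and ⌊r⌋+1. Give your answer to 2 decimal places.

Sorted: 4.3, 4.7, 5.6, 6.4, 6.8, 7.0, 7.3, 7.6, 7.9, 8.4.
n = 10.
r = 1 + (60/100)·(10 − 1) = 1 + 5.4 = 6.4.
Rank 6 is 7.0 and rank 7 is 7.3.
Interpolate: 7.0 + 0.4·(7.3 − 7.0) = 7.0 + 0.4·0.3 = 7.12.

7.12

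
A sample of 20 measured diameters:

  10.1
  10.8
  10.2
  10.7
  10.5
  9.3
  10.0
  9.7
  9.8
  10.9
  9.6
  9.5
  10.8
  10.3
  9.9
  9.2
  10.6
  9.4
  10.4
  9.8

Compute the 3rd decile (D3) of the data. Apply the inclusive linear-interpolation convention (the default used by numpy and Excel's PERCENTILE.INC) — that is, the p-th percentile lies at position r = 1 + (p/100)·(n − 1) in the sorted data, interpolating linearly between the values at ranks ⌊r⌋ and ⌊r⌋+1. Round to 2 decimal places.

9.77

Sorted: 9.2, 9.3, 9.4, 9.5, 9.6, 9.7, 9.8, 9.8, 9.9, 10.0, 10.1, 10.2, 10.3, 10.4, 10.5, 10.6, 10.7, 10.8, 10.8, 10.9.
n = 20.
r = 1 + (30/100)·(20 − 1) = 1 + 5.7 = 6.7.
Rank 6 is 9.7 and rank 7 is 9.8.
Interpolate: 9.7 + 0.7·(9.8 − 9.7) = 9.7 + 0.7·0.1 = 9.77.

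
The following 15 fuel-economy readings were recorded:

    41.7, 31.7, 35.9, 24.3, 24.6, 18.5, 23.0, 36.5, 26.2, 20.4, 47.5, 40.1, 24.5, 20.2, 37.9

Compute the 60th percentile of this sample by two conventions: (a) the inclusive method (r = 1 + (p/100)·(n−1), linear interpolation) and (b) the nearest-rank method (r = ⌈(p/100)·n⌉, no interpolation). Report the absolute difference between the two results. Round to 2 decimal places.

Sorted: 18.5, 20.2, 20.4, 23.0, 24.3, 24.5, 24.6, 26.2, 31.7, 35.9, 36.5, 37.9, 40.1, 41.7, 47.5.
n = 15.
(a) r = 9.4; between ranks 9 (31.7) and 10 (35.9): 33.38.
(b) the nearest-rank method: rank 9 → 31.7.
|33.38 − 31.7| = 1.68.

1.68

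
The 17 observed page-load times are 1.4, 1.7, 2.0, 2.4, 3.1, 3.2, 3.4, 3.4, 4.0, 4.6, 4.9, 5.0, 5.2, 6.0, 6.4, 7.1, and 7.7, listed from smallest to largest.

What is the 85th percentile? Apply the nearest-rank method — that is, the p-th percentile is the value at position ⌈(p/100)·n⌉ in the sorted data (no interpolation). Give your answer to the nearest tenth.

6.4

n = 17.
Position = ⌈85/100 · 17⌉ = ⌈14.45⌉ = 15.
The value at rank 15 is 6.4.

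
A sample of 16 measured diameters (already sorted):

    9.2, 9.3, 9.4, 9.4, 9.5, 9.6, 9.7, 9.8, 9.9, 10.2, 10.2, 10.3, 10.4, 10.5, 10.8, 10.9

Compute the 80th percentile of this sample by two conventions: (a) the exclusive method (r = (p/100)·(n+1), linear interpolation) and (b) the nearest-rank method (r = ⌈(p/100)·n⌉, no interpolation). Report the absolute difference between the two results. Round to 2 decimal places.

0.06

n = 16.
(a) r = 13.6; between ranks 13 (10.4) and 14 (10.5): 10.46.
(b) the nearest-rank method: rank 13 → 10.4.
|10.46 − 10.4| = 0.06.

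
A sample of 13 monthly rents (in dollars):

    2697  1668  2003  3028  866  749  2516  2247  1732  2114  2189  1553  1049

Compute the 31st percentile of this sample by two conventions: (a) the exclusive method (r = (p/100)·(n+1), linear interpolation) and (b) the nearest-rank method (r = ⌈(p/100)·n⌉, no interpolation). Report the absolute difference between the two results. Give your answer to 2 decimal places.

75.90

Sorted: 749, 866, 1049, 1553, 1668, 1732, 2003, 2114, 2189, 2247, 2516, 2697, 3028.
n = 13.
(a) r = 4.34; between ranks 4 (1553) and 5 (1668): 1592.1.
(b) the nearest-rank method: rank 5 → 1668.
|1592.1 − 1668| = 75.9.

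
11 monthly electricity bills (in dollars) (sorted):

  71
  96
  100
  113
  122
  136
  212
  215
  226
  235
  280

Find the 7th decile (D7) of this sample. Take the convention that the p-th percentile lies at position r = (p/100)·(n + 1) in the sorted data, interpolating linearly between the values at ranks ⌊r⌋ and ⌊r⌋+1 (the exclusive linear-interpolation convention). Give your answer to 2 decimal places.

219.40

n = 11.
r = (70/100)·(11 + 1) = 8.4.
Rank 8 is 215 and rank 9 is 226.
Interpolate: 215 + 0.4·(226 − 215) = 215 + 0.4·11 = 219.4.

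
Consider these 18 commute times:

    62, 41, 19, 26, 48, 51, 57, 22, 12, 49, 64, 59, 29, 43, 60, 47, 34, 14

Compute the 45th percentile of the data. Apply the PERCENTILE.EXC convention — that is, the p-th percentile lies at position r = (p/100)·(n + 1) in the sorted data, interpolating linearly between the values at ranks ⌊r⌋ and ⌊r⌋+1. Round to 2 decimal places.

Sorted: 12, 14, 19, 22, 26, 29, 34, 41, 43, 47, 48, 49, 51, 57, 59, 60, 62, 64.
n = 18.
r = (45/100)·(18 + 1) = 8.55.
Rank 8 is 41 and rank 9 is 43.
Interpolate: 41 + 0.55·(43 − 41) = 41 + 0.55·2 = 42.1.

42.10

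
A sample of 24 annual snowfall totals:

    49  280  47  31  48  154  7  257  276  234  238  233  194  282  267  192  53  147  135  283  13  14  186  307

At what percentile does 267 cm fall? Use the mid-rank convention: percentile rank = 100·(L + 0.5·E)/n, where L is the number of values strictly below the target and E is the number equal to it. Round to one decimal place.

77.1

Sorted: 7, 13, 14, 31, 47, 48, 49, 53, 135, 147, 154, 186, 192, 194, 233, 234, 238, 257, 267, 276, 280, 282, 283, 307.
Count below 267: L = 18; count equal: E = 1; n = 24.
Percentile rank = 100·(18 + 0.5·1)/24 = 100·18.5/24 = 77.08.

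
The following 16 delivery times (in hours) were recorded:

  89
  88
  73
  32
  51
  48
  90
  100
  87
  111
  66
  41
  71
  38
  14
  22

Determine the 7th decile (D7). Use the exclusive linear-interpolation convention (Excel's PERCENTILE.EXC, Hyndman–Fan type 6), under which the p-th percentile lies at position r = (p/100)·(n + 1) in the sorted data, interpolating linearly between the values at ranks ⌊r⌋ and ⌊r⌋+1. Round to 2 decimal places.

Sorted: 14, 22, 32, 38, 41, 48, 51, 66, 71, 73, 87, 88, 89, 90, 100, 111.
n = 16.
r = (70/100)·(16 + 1) = 11.9.
Rank 11 is 87 and rank 12 is 88.
Interpolate: 87 + 0.9·(88 − 87) = 87 + 0.9·1 = 87.9.

87.90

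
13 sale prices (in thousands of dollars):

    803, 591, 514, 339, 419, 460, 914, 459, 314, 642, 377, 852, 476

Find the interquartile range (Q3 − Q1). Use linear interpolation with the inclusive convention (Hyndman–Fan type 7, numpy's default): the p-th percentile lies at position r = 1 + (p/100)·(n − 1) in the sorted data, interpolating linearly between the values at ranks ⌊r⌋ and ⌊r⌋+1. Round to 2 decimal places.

223.00

Sorted: 314, 339, 377, 419, 459, 460, 476, 514, 591, 642, 803, 852, 914.
n = 13.
P25: r = 4 (integer) → 419.
P75: r = 10 (integer) → 642.
Difference: 642 − 419 = 223.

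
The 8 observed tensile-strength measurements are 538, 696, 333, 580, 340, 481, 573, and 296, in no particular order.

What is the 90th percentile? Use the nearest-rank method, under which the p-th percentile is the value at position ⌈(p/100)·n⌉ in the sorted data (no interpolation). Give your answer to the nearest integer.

696

Sorted: 296, 333, 340, 481, 538, 573, 580, 696.
n = 8.
Position = ⌈90/100 · 8⌉ = ⌈7.2⌉ = 8.
The value at rank 8 is 696.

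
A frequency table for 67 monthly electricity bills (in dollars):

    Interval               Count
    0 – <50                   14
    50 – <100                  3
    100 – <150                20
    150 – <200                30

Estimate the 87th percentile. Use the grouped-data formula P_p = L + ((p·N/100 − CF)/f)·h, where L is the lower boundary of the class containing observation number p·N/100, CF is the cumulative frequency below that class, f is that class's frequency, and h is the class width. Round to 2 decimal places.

185.48

N = 67; target position k = 87/100 · 67 = 58.29.
Cumulative frequencies: 14, 17, 37, 67.
Observation 58.29 falls in the class 150 – <200.
L = 150, CF = 37, f = 30, h = 50.
P87 = 150 + ((58.29 − 37)/30)·50 = 150 + 35.4833 = 185.483.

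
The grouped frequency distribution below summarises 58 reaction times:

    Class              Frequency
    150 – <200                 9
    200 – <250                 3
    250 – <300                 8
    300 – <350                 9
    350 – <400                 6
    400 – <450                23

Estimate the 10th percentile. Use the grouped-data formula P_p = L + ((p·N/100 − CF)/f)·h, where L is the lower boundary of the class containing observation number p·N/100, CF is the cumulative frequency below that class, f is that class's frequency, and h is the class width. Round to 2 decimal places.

182.22

N = 58; target position k = 10/100 · 58 = 5.8.
Cumulative frequencies: 9, 12, 20, 29, 35, 58.
Observation 5.8 falls in the class 150 – <200.
L = 150, CF = 0, f = 9, h = 50.
P10 = 150 + ((5.8 − 0)/9)·50 = 150 + 32.2222 = 182.222.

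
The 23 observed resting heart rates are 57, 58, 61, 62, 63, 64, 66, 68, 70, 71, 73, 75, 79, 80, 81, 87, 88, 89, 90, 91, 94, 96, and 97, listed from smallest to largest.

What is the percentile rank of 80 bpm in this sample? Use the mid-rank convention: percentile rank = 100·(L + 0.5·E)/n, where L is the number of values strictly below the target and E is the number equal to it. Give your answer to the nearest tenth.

58.7

Count below 80: L = 13; count equal: E = 1; n = 23.
Percentile rank = 100·(13 + 0.5·1)/23 = 100·13.5/23 = 58.7.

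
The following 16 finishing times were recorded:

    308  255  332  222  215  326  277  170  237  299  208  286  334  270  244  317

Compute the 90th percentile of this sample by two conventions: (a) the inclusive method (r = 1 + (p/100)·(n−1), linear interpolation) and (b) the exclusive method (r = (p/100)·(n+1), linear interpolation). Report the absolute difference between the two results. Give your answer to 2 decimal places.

3.60

Sorted: 170, 208, 215, 222, 237, 244, 255, 270, 277, 286, 299, 308, 317, 326, 332, 334.
n = 16.
(a) r = 14.5; between ranks 14 (326) and 15 (332): 329.
(b) r = 15.3; between ranks 15 (332) and 16 (334): 332.6.
|329 − 332.6| = 3.6.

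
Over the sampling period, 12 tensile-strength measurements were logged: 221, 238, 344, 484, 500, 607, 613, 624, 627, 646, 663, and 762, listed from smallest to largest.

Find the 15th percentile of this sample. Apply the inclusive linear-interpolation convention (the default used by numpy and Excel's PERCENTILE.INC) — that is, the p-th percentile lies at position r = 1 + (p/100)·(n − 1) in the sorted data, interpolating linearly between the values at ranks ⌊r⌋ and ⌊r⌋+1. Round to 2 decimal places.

306.90

n = 12.
r = 1 + (15/100)·(12 − 1) = 1 + 1.65 = 2.65.
Rank 2 is 238 and rank 3 is 344.
Interpolate: 238 + 0.65·(344 − 238) = 238 + 0.65·106 = 306.9.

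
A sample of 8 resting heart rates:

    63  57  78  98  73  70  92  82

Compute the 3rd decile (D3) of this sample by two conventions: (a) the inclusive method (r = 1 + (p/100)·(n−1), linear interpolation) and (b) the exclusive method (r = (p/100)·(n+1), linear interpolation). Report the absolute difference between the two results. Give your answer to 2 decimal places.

Sorted: 57, 63, 70, 73, 78, 82, 92, 98.
n = 8.
(a) r = 3.1; between ranks 3 (70) and 4 (73): 70.3.
(b) r = 2.7; between ranks 2 (63) and 3 (70): 67.9.
|70.3 − 67.9| = 2.4.

2.40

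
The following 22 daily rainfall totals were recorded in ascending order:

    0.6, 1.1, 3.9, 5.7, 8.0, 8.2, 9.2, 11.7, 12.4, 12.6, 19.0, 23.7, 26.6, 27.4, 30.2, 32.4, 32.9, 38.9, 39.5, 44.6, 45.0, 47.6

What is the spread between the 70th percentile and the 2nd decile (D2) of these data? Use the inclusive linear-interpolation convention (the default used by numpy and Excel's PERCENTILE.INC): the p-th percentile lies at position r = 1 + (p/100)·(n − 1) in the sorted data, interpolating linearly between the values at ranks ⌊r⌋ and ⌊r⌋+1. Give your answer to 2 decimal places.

23.70

n = 22.
P20: r = 5.2; ranks 5–6 are 8.0, 8.2; interpolating gives 8.04.
P70: r = 15.7; ranks 15–16 are 30.2, 32.4; interpolating gives 31.74.
Difference: 31.74 − 8.04 = 23.7.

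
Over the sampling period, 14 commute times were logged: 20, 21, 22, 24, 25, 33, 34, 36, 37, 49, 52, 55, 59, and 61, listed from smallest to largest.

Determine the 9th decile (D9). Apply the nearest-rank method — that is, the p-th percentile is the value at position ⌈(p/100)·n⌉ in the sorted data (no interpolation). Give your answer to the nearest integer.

59

n = 14.
Position = ⌈90/100 · 14⌉ = ⌈12.6⌉ = 13.
The value at rank 13 is 59.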